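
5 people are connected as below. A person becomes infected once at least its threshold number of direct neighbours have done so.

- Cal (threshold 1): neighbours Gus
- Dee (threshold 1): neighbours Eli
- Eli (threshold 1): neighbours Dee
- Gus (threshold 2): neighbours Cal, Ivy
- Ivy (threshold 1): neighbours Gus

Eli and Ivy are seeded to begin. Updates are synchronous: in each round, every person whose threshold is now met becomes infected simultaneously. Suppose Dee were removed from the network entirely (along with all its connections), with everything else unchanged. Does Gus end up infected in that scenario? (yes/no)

no

With Dee removed:
Round 1 — Eli, Ivy become infected (initial).
Round 2 — no new infections; cascade stops.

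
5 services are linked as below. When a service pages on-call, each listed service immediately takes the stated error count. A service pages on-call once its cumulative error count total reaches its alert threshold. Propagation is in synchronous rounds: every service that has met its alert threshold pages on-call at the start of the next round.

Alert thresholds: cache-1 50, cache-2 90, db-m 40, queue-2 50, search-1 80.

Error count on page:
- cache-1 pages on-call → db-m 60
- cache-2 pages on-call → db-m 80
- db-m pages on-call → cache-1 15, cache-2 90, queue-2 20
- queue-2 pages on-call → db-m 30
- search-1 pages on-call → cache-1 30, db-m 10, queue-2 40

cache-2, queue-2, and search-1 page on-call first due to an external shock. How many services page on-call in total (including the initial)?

Round 1 — cache-2, queue-2, search-1 page on-call (initial).
  cache-1: +30 → 30 < 50
  db-m: +80+30+10 → 120 ≥ 40
Round 2 — db-m pages on-call.
  cache-1: +15 → 45 < 50
No further pages.

4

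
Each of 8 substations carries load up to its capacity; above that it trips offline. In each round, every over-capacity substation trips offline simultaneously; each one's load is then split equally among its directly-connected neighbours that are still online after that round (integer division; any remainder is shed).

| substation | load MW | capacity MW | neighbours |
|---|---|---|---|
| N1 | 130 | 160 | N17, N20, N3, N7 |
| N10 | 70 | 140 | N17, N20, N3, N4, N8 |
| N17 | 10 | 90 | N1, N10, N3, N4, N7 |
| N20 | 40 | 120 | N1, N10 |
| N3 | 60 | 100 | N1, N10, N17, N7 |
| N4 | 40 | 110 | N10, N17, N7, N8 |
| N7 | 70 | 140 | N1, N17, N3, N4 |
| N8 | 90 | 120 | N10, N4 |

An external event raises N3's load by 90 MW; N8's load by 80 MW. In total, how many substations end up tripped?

8

Round 1 — N3 at 150 > 100; N8 at 170 > 120. N3, N8 trip offline.
  N3 sheds 150 MW to N1, N10, N17, N7: 37 each (2 lost).
    N1: 130+37 = 167 > 160
    N10: 70+37 = 107 ≤ 140
    N17: 10+37 = 47 ≤ 90
    N7: 70+37 = 107 ≤ 140
  N8 sheds 170 MW to N10, N4: 85 each.
    N10: 107+85 = 192 > 140
    N4: 40+85 = 125 > 110
Round 2 — N1, N10, N4 trip offline.
  N1 sheds 167 MW to N17, N20, N7: 55 each (2 lost).
    N17: 47+55 = 102 > 90
    N20: 40+55 = 95 ≤ 120
    N7: 107+55 = 162 > 140
  N10 sheds 192 MW to N17, N20: 96 each.
    N17: 102+96 = 198 > 90
    N20: 95+96 = 191 > 120
  N4 sheds 125 MW to N17, N7: 62 each (1 lost).
    N17: 198+62 = 260 > 90
    N7: 162+62 = 224 > 140
Round 3 — N17, N20, N7 trip offline.
  N17 sheds 260 MW: no online neighbours, lost.
  N20 sheds 191 MW: no online neighbours, lost.
  N7 sheds 224 MW: no online neighbours, lost.
No further trips.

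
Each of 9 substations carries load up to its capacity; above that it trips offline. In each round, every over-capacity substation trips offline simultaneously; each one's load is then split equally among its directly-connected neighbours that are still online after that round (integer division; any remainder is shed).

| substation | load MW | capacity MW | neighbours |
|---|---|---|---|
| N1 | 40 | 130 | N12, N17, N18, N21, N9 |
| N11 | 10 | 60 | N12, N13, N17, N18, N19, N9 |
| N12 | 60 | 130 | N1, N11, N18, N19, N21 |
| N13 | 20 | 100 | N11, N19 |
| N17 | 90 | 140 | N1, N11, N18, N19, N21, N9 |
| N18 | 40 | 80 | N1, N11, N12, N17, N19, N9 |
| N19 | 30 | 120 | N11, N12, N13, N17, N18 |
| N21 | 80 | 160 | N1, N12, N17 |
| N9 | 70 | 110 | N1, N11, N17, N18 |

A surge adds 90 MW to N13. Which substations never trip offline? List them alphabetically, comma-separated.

N1, N12, N17, N18, N19, N21, N9

Round 1 — N13 at 110 > 100. N13 trips offline.
  N13 sheds 110 MW to N11, N19: 55 each.
    N11: 10+55 = 65 > 60
    N19: 30+55 = 85 ≤ 120
Round 2 — N11 trips offline.
  N11 sheds 65 MW to N12, N17, N18, N19, N9: 13 each.
    N12: 60+13 = 73 ≤ 130
    N17: 90+13 = 103 ≤ 140
    N18: 40+13 = 53 ≤ 80
    N19: 85+13 = 98 ≤ 120
    N9: 70+13 = 83 ≤ 110
No further trips.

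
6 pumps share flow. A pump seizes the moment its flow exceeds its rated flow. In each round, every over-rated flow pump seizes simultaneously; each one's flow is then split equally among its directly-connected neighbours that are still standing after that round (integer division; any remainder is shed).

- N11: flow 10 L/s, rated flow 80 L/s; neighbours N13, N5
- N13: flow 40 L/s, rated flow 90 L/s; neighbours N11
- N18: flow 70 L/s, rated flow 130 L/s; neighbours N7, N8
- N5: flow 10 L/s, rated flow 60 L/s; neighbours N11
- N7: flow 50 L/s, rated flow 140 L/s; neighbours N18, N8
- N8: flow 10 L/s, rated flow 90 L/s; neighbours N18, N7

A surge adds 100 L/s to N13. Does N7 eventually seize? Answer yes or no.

no

Round 1 — N13 at 140 > 90. N13 seizes.
  N13 sheds 140 L/s to N11: 140 each.
    N11: 10+140 = 150 > 80
Round 2 — N11 seizes.
  N11 sheds 150 L/s to N5: 150 each.
    N5: 10+150 = 160 > 60
Round 3 — N5 seizes.
  N5 sheds 160 L/s: no online neighbours, lost.
No further seizures.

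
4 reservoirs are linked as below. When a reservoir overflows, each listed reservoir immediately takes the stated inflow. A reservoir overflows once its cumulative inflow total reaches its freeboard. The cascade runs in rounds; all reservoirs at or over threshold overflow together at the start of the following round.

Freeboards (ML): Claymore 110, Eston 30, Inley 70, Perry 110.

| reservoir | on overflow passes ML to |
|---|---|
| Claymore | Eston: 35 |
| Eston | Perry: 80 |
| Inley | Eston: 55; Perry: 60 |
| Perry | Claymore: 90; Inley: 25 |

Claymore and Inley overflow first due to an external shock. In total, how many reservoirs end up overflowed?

4

Round 1 — Claymore, Inley overflow (initial).
  Eston: +35+55 → 90 ≥ 30
  Perry: +60 → 60 < 110
Round 2 — Eston overflows.
  Perry: +80 → 140 ≥ 110
Round 3 — Perry overflows.
No further overflows.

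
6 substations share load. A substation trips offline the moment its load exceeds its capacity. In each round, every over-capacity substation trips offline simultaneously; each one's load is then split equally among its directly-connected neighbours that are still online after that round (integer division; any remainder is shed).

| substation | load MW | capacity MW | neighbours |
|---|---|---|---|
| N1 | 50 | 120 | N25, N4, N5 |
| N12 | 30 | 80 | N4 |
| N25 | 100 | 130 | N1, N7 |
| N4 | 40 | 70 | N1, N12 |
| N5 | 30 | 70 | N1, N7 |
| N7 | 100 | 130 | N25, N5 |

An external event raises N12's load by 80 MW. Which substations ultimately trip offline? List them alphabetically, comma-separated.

N1, N12, N25, N4, N5, N7

Round 1 — N12 at 110 > 80. N12 trips offline.
  N12 sheds 110 MW to N4: 110 each.
    N4: 40+110 = 150 > 70
Round 2 — N4 trips offline.
  N4 sheds 150 MW to N1: 150 each.
    N1: 50+150 = 200 > 120
Round 3 — N1 trips offline.
  N1 sheds 200 MW to N25, N5: 100 each.
    N25: 100+100 = 200 > 130
    N5: 30+100 = 130 > 70
Round 4 — N25, N5 trip offline.
  N25 sheds 200 MW to N7: 200 each.
    N7: 100+200 = 300 > 130
  N5 sheds 130 MW to N7: 130 each.
    N7: 300+130 = 430 > 130
Round 5 — N7 trips offline.
  N7 sheds 430 MW: no online neighbours, lost.
No further trips.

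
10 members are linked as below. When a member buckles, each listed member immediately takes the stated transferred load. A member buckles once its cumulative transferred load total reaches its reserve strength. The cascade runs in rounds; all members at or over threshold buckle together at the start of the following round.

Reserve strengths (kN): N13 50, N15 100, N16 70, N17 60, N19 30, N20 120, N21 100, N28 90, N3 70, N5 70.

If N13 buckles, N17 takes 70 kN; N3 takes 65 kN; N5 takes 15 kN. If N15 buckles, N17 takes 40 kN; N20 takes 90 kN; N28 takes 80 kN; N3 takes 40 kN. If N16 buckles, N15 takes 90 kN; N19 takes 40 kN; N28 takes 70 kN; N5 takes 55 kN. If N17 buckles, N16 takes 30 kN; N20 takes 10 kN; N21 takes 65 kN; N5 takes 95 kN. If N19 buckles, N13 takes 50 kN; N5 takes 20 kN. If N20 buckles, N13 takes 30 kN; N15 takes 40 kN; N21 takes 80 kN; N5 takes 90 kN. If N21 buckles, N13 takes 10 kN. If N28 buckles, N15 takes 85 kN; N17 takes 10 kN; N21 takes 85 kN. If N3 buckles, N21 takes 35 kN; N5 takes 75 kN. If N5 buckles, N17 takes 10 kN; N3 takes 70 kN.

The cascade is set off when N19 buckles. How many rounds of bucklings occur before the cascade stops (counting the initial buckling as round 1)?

Round 1 — N19 buckles (initial).
  N13: +50 → 50 ≥ 50
  N5: +20 → 20 < 70
Round 2 — N13 buckles.
  N17: +70 → 70 ≥ 60
  N3: +65 → 65 < 70
  N5: +15 → 35 < 70
Round 3 — N17 buckles.
  N16: +30 → 30 < 70
  N20: +10 → 10 < 120
  N21: +65 → 65 < 100
  N5: +95 → 130 ≥ 70
Round 4 — N5 buckles.
  N3: +70 → 135 ≥ 70
Round 5 — N3 buckles.
  N21: +35 → 100 ≥ 100
Round 6 — N21 buckles.
No further bucklings.

6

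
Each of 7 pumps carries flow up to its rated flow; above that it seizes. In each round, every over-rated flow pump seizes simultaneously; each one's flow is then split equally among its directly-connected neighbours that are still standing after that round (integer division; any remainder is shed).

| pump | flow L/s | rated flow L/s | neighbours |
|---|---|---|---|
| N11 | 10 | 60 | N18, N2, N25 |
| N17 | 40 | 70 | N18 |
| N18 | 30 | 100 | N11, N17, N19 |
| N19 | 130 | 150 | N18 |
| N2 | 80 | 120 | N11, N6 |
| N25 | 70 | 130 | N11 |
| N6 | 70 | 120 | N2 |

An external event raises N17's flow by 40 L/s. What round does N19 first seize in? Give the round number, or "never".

3

Round 1 — N17 at 80 > 70. N17 seizes.
  N17 sheds 80 L/s to N18: 80 each.
    N18: 30+80 = 110 > 100
Round 2 — N18 seizes.
  N18 sheds 110 L/s to N11, N19: 55 each.
    N11: 10+55 = 65 > 60
    N19: 130+55 = 185 > 150
Round 3 — N11, N19 seize.
  N11 sheds 65 L/s to N2, N25: 32 each (1 lost).
    N2: 80+32 = 112 ≤ 120
    N25: 70+32 = 102 ≤ 130
  N19 sheds 185 L/s: no online neighbours, lost.
No further seizures.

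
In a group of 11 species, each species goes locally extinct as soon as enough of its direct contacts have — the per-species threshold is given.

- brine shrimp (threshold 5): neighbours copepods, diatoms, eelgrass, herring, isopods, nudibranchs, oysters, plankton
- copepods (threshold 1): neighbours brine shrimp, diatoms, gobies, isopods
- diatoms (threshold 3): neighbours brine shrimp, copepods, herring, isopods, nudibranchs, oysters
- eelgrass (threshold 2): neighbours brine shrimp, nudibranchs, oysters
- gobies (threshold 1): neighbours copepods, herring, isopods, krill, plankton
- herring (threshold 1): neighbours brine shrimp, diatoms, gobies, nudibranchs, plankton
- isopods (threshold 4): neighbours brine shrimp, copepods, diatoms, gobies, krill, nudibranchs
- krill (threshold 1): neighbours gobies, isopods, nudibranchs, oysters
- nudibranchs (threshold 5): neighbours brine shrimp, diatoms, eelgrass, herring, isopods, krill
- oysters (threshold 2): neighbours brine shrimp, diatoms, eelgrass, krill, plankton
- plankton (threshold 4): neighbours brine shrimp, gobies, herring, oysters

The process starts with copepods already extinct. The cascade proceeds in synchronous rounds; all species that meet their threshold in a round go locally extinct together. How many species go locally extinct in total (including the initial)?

Round 1 — copepods goes locally extinct (initial).
Round 2 — checking thresholds:
  brine shrimp: 1 of 8 neighbours < 5, below threshold.
  diatoms: 1 of 6 neighbours < 3, below threshold.
  gobies: 1 of 5 neighbours ≥ 1, goes locally extinct.
  isopods: 1 of 6 neighbours < 4, below threshold.
Round 3 — checking thresholds:
  brine shrimp: 1 of 8 neighbours < 5, below threshold.
  diatoms: 1 of 6 neighbours < 3, below threshold.
  herring: 1 of 5 neighbours ≥ 1, goes locally extinct.
  isopods: 2 of 6 neighbours < 4, below threshold.
  krill: 1 of 4 neighbours ≥ 1, goes locally extinct.
  plankton: 1 of 4 neighbours < 4, below threshold.
Round 4 — no new extinctions; cascade stops.

4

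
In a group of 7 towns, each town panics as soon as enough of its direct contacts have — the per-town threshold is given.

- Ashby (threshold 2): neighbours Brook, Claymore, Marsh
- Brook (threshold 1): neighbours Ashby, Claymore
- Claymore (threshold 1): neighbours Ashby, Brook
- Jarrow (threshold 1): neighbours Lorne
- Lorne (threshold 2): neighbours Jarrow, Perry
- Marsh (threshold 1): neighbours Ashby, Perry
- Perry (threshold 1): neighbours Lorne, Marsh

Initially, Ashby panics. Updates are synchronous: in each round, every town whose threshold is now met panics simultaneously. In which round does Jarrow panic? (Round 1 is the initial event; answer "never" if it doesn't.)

Round 1 — Ashby panics (initial).
Round 2 — checking thresholds:
  Brook: 1 of 2 neighbours ≥ 1, panics.
  Claymore: 1 of 2 neighbours ≥ 1, panics.
  Marsh: 1 of 2 neighbours ≥ 1, panics.
Round 3 — checking thresholds:
  Perry: 1 of 2 neighbours ≥ 1, panics.
Round 4 — no new panics; cascade stops.

never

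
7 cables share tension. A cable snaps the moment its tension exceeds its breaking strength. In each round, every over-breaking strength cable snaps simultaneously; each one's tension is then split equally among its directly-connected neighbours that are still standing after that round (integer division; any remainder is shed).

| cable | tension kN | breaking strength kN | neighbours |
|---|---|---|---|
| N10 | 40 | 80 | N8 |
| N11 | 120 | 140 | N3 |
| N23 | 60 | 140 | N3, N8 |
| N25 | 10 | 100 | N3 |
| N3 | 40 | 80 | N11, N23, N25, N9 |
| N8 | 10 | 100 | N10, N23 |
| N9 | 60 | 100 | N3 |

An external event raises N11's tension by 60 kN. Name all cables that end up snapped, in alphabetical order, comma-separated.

Round 1 — N11 at 180 > 140. N11 snaps.
  N11 sheds 180 kN to N3: 180 each.
    N3: 40+180 = 220 > 80
Round 2 — N3 snaps.
  N3 sheds 220 kN to N23, N25, N9: 73 each (1 lost).
    N23: 60+73 = 133 ≤ 140
    N25: 10+73 = 83 ≤ 100
    N9: 60+73 = 133 > 100
Round 3 — N9 snaps.
  N9 sheds 133 kN: no online neighbours, lost.
No further breaks.

N11, N3, N9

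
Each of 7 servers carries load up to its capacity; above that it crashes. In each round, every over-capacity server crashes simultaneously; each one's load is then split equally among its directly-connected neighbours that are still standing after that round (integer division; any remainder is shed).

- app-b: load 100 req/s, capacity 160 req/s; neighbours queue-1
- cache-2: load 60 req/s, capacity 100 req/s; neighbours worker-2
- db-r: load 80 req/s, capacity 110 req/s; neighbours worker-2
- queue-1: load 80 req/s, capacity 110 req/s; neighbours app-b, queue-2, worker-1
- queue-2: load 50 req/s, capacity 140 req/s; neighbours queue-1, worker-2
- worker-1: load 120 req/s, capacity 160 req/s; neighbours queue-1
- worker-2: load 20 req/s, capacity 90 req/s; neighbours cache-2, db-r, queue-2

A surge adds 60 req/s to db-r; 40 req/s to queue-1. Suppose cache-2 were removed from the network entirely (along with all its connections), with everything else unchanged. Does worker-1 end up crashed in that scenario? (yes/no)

With cache-2 removed:
Round 1 — db-r at 140 > 110; queue-1 at 120 > 110. db-r, queue-1 crash.
  db-r sheds 140 req/s to worker-2: 140 each.
    worker-2: 20+140 = 160 > 90
  queue-1 sheds 120 req/s to app-b, queue-2, worker-1: 40 each.
    app-b: 100+40 = 140 ≤ 160
    queue-2: 50+40 = 90 ≤ 140
    worker-1: 120+40 = 160 ≤ 160
Round 2 — worker-2 crashes.
  worker-2 sheds 160 req/s to queue-2: 160 each.
    queue-2: 90+160 = 250 > 140
Round 3 — queue-2 crashes.
  queue-2 sheds 250 req/s: no online neighbours, lost.
No further crashes.

no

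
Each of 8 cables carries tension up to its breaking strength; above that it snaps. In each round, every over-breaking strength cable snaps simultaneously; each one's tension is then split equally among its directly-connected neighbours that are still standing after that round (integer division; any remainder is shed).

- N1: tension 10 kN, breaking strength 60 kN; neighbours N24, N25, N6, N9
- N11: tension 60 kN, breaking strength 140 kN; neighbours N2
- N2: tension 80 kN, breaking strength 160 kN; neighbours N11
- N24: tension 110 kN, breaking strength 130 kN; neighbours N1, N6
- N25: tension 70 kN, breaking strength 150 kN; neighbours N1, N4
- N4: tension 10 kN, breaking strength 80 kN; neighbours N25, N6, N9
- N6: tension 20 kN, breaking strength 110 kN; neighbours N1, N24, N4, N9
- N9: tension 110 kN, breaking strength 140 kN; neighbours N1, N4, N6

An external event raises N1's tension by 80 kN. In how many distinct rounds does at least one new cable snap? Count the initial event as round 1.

Round 1 — N1 at 90 > 60. N1 snaps.
  N1 sheds 90 kN to N24, N25, N6, N9: 22 each (2 lost).
    N24: 110+22 = 132 > 130
    N25: 70+22 = 92 ≤ 150
    N6: 20+22 = 42 ≤ 110
    N9: 110+22 = 132 ≤ 140
Round 2 — N24 snaps.
  N24 sheds 132 kN to N6: 132 each.
    N6: 42+132 = 174 > 110
Round 3 — N6 snaps.
  N6 sheds 174 kN to N4, N9: 87 each.
    N4: 10+87 = 97 > 80
    N9: 132+87 = 219 > 140
Round 4 — N4, N9 snap.
  N4 sheds 97 kN to N25: 97 each.
    N25: 92+97 = 189 > 150
  N9 sheds 219 kN: no online neighbours, lost.
Round 5 — N25 snaps.
  N25 sheds 189 kN: no online neighbours, lost.
No further breaks.

5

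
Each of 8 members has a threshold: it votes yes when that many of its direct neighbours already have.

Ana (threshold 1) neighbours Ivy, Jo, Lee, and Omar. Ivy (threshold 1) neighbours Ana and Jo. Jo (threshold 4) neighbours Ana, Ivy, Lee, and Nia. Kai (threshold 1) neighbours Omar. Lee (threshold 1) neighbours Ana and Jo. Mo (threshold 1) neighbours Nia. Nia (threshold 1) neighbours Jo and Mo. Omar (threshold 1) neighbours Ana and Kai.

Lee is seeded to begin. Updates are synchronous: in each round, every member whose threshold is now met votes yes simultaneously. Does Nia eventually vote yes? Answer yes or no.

Round 1 — Lee votes yes (initial).
Round 2 — checking thresholds:
  Ana: 1 of 4 neighbours ≥ 1, votes yes.
  Jo: 1 of 4 neighbours < 4, below threshold.
Round 3 — checking thresholds:
  Ivy: 1 of 2 neighbours ≥ 1, votes yes.
  Jo: 2 of 4 neighbours < 4, below threshold.
  Omar: 1 of 2 neighbours ≥ 1, votes yes.
Round 4 — checking thresholds:
  Jo: 3 of 4 neighbours < 4, below threshold.
  Kai: 1 of 1 neighbours ≥ 1, votes yes.
Round 5 — no new yes votes; cascade stops.

no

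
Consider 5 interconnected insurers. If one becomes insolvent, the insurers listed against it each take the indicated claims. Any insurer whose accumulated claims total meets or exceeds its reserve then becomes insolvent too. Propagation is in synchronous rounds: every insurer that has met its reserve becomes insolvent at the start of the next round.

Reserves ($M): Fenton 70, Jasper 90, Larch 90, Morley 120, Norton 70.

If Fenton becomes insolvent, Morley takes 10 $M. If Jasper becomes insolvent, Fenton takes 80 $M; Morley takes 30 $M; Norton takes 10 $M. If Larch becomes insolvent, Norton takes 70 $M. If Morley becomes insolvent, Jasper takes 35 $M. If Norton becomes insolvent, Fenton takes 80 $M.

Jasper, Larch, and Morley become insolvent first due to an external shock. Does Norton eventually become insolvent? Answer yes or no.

Round 1 — Jasper, Larch, Morley become insolvent (initial).
  Fenton: +80 → 80 ≥ 70
  Norton: +10+70 → 80 ≥ 70
Round 2 — Fenton, Norton become insolvent.
No further insolvencies.

yes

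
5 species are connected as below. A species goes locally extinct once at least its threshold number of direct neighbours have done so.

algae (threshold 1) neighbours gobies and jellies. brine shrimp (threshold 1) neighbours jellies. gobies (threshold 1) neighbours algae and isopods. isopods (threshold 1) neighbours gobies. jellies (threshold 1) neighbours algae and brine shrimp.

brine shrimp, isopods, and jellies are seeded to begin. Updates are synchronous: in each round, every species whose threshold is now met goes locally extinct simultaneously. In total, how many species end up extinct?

Round 1 — brine shrimp, isopods, jellies go locally extinct (initial).
Round 2 — checking thresholds:
  algae: 1 of 2 neighbours ≥ 1, goes locally extinct.
  gobies: 1 of 2 neighbours ≥ 1, goes locally extinct.
Round 3 — no new extinctions; cascade stops.

5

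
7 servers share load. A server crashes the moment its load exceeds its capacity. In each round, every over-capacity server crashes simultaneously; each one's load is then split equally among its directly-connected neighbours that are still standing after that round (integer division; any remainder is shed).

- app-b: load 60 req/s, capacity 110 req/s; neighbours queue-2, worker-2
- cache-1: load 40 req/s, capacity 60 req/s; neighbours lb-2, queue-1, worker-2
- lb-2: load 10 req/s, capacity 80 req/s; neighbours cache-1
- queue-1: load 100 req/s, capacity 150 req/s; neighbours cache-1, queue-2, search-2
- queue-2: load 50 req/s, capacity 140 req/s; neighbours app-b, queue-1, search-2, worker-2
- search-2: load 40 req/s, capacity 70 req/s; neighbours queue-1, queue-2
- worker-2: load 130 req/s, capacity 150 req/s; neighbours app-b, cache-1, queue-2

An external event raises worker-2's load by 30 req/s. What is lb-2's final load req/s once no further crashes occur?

56

Round 1 — worker-2 at 160 > 150. worker-2 crashes.
  worker-2 sheds 160 req/s to app-b, cache-1, queue-2: 53 each (1 lost).
    app-b: 60+53 = 113 > 110
    cache-1: 40+53 = 93 > 60
    queue-2: 50+53 = 103 ≤ 140
Round 2 — app-b, cache-1 crash.
  app-b sheds 113 req/s to queue-2: 113 each.
    queue-2: 103+113 = 216 > 140
  cache-1 sheds 93 req/s to lb-2, queue-1: 46 each (1 lost).
    lb-2: 10+46 = 56 ≤ 80
    queue-1: 100+46 = 146 ≤ 150
Round 3 — queue-2 crashes.
  queue-2 sheds 216 req/s to queue-1, search-2: 108 each.
    queue-1: 146+108 = 254 > 150
    search-2: 40+108 = 148 > 70
Round 4 — queue-1, search-2 crash.
  queue-1 sheds 254 req/s: no online neighbours, lost.
  search-2 sheds 148 req/s: no online neighbours, lost.
No further crashes.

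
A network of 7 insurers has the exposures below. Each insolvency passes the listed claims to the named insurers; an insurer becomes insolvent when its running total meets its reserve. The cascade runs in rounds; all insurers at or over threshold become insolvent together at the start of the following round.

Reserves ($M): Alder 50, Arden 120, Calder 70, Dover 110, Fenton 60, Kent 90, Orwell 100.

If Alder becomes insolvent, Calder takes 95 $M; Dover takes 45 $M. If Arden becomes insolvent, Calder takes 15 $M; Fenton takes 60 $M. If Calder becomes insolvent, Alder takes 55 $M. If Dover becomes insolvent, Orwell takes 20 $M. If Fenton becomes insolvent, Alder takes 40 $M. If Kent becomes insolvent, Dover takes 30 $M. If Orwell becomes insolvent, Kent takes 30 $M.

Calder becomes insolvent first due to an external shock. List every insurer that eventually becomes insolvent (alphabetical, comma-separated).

Round 1 — Calder becomes insolvent (initial).
  Alder: +55 → 55 ≥ 50
Round 2 — Alder becomes insolvent.
  Dover: +45 → 45 < 110
No further insolvencies.

Alder, Calder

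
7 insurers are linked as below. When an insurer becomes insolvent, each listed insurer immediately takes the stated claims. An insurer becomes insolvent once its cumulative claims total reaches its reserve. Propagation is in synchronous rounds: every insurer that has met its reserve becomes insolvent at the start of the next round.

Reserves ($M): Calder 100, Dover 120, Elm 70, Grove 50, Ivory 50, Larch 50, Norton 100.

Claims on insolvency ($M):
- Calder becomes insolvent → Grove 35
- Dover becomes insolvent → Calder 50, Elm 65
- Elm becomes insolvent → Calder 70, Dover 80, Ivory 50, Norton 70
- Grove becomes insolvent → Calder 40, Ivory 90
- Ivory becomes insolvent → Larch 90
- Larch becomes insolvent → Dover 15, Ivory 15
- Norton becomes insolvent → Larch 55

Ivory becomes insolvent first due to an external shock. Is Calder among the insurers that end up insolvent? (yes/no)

Round 1 — Ivory becomes insolvent (initial).
  Larch: +90 → 90 ≥ 50
Round 2 — Larch becomes insolvent.
  Dover: +15 → 15 < 120
No further insolvencies.

no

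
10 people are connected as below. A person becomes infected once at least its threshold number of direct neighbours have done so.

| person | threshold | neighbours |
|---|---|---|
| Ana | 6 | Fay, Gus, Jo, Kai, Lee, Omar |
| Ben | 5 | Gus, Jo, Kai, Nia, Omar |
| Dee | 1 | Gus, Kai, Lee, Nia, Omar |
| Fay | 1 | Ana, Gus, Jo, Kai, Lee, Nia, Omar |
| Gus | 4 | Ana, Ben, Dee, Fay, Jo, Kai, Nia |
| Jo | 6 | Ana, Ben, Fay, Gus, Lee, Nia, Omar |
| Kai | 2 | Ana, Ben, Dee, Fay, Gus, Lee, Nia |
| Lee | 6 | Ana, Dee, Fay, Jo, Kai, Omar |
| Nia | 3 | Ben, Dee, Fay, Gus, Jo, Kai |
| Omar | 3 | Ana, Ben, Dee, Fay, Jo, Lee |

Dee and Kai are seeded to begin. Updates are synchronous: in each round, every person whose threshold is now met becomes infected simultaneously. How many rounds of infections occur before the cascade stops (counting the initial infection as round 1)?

4

Round 1 — Dee, Kai become infected (initial).
Round 2 — checking thresholds:
  Ana: 1 of 6 neighbours < 6, below threshold.
  Ben: 1 of 5 neighbours < 5, below threshold.
  Fay: 1 of 7 neighbours ≥ 1, becomes infected.
  Gus: 2 of 7 neighbours < 4, below threshold.
  Lee: 2 of 6 neighbours < 6, below threshold.
  Nia: 2 of 6 neighbours < 3, below threshold.
  Omar: 1 of 6 neighbours < 3, below threshold.
Round 3 — checking thresholds:
  Ana: 2 of 6 neighbours < 6, below threshold.
  Ben: 1 of 5 neighbours < 5, below threshold.
  Gus: 3 of 7 neighbours < 4, below threshold.
  Jo: 1 of 7 neighbours < 6, below threshold.
  Lee: 3 of 6 neighbours < 6, below threshold.
  Nia: 3 of 6 neighbours ≥ 3, becomes infected.
  Omar: 2 of 6 neighbours < 3, below threshold.
Round 4 — checking thresholds:
  Ana: 2 of 6 neighbours < 6, below threshold.
  Ben: 2 of 5 neighbours < 5, below threshold.
  Gus: 4 of 7 neighbours ≥ 4, becomes infected.
  Jo: 2 of 7 neighbours < 6, below threshold.
  Lee: 3 of 6 neighbours < 6, below threshold.
  Omar: 2 of 6 neighbours < 3, below threshold.
Round 5 — no new infections; cascade stops.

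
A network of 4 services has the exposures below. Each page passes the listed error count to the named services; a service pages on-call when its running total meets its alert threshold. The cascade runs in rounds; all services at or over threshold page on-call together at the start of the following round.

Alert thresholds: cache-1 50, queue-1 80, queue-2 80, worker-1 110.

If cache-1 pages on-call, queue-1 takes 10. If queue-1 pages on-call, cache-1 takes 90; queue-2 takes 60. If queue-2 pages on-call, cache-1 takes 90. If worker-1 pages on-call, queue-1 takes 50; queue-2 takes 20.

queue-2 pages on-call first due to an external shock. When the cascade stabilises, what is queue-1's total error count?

Round 1 — queue-2 pages on-call (initial).
  cache-1: +90 → 90 ≥ 50
Round 2 — cache-1 pages on-call.
  queue-1: +10 → 10 < 80
No further pages.

10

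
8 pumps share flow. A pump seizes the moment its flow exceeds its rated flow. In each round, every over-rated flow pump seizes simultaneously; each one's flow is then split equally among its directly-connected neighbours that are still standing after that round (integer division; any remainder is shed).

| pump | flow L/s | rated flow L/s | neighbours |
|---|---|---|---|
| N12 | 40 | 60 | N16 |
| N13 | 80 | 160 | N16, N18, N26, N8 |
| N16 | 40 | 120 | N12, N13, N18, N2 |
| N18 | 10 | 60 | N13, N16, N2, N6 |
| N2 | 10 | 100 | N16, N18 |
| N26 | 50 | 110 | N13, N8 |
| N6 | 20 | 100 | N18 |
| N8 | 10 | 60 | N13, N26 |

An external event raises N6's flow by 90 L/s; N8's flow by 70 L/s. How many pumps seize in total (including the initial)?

Round 1 — N6 at 110 > 100; N8 at 80 > 60. N6, N8 seize.
  N6 sheds 110 L/s to N18: 110 each.
    N18: 10+110 = 120 > 60
  N8 sheds 80 L/s to N13, N26: 40 each.
    N13: 80+40 = 120 ≤ 160
    N26: 50+40 = 90 ≤ 110
Round 2 — N18 seizes.
  N18 sheds 120 L/s to N13, N16, N2: 40 each.
    N13: 120+40 = 160 ≤ 160
    N16: 40+40 = 80 ≤ 120
    N2: 10+40 = 50 ≤ 100
No further seizures.

3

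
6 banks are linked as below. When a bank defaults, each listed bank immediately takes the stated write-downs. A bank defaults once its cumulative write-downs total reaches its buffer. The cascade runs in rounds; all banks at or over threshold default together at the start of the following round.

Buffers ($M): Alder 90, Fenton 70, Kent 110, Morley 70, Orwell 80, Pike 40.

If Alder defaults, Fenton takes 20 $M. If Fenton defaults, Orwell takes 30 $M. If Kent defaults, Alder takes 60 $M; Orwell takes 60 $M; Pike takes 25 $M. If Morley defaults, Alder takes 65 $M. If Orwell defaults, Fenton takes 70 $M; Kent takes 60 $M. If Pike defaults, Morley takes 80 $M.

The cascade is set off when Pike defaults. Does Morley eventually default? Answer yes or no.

yes

Round 1 — Pike defaults (initial).
  Morley: +80 → 80 ≥ 70
Round 2 — Morley defaults.
  Alder: +65 → 65 < 90
No further defaults.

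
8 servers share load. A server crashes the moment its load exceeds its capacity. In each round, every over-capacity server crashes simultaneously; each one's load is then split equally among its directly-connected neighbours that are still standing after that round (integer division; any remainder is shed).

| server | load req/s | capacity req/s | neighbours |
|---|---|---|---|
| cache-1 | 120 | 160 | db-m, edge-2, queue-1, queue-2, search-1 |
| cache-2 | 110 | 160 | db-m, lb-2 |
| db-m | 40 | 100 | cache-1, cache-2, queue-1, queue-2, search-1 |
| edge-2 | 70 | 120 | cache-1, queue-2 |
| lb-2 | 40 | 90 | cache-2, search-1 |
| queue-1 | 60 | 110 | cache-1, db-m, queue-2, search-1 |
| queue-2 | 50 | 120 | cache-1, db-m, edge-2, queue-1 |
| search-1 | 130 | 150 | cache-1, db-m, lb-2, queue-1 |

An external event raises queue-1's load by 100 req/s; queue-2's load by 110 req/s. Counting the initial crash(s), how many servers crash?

Round 1 — queue-1 at 160 > 110; queue-2 at 160 > 120. queue-1, queue-2 crash.
  queue-1 sheds 160 req/s to cache-1, db-m, search-1: 53 each (1 lost).
    cache-1: 120+53 = 173 > 160
    db-m: 40+53 = 93 ≤ 100
    search-1: 130+53 = 183 > 150
  queue-2 sheds 160 req/s to cache-1, db-m, edge-2: 53 each (1 lost).
    cache-1: 173+53 = 226 > 160
    db-m: 93+53 = 146 > 100
    edge-2: 70+53 = 123 > 120
Round 2 — cache-1, db-m, edge-2, search-1 crash.
  cache-1 sheds 226 req/s: no online neighbours, lost.
  db-m sheds 146 req/s to cache-2: 146 each.
    cache-2: 110+146 = 256 > 160
  edge-2 sheds 123 req/s: no online neighbours, lost.
  search-1 sheds 183 req/s to lb-2: 183 each.
    lb-2: 40+183 = 223 > 90
Round 3 — cache-2, lb-2 crash.
  cache-2 sheds 256 req/s: no online neighbours, lost.
  lb-2 sheds 223 req/s: no online neighbours, lost.
No further crashes.

8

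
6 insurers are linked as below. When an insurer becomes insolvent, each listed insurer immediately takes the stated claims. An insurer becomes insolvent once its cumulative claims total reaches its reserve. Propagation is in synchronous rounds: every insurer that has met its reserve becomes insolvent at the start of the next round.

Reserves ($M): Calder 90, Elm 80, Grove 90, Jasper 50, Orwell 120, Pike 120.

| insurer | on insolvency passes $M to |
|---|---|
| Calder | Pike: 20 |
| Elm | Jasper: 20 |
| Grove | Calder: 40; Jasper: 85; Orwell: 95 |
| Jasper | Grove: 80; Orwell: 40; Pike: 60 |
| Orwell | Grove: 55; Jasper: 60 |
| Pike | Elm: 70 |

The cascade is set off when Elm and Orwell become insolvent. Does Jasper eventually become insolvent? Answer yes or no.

yes

Round 1 — Elm, Orwell become insolvent (initial).
  Grove: +55 → 55 < 90
  Jasper: +20+60 → 80 ≥ 50
Round 2 — Jasper becomes insolvent.
  Grove: +80 → 135 ≥ 90
  Pike: +60 → 60 < 120
Round 3 — Grove becomes insolvent.
  Calder: +40 → 40 < 90
No further insolvencies.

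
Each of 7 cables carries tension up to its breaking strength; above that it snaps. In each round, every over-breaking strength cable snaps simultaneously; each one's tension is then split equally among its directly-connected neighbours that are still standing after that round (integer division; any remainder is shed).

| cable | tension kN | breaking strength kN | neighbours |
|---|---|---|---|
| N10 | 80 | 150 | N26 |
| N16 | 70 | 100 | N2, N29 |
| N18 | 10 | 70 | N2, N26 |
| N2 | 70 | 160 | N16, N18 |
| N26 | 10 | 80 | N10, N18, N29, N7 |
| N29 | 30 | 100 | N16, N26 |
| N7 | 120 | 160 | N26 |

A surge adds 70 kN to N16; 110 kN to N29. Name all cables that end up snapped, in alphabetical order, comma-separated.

N16, N18, N2, N26, N29, N7

Round 1 — N16 at 140 > 100; N29 at 140 > 100. N16, N29 snap.
  N16 sheds 140 kN to N2: 140 each.
    N2: 70+140 = 210 > 160
  N29 sheds 140 kN to N26: 140 each.
    N26: 10+140 = 150 > 80
Round 2 — N2, N26 snap.
  N2 sheds 210 kN to N18: 210 each.
    N18: 10+210 = 220 > 70
  N26 sheds 150 kN to N10, N18, N7: 50 each.
    N10: 80+50 = 130 ≤ 150
    N18: 220+50 = 270 > 70
    N7: 120+50 = 170 > 160
Round 3 — N18, N7 snap.
  N18 sheds 270 kN: no online neighbours, lost.
  N7 sheds 170 kN: no online neighbours, lost.
No further breaks.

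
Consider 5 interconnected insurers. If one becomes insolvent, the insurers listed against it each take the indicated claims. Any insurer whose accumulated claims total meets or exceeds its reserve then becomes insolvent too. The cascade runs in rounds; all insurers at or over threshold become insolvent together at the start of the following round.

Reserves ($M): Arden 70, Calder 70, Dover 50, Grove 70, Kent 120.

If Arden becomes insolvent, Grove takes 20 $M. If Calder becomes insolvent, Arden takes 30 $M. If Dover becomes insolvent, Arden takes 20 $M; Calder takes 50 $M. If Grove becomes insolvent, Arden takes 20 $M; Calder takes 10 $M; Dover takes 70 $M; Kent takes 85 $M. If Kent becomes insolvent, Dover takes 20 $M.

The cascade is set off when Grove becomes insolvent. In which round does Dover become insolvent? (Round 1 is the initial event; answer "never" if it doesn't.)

Round 1 — Grove becomes insolvent (initial).
  Arden: +20 → 20 < 70
  Calder: +10 → 10 < 70
  Dover: +70 → 70 ≥ 50
  Kent: +85 → 85 < 120
Round 2 — Dover becomes insolvent.
  Arden: +20 → 40 < 70
  Calder: +50 → 60 < 70
No further insolvencies.

2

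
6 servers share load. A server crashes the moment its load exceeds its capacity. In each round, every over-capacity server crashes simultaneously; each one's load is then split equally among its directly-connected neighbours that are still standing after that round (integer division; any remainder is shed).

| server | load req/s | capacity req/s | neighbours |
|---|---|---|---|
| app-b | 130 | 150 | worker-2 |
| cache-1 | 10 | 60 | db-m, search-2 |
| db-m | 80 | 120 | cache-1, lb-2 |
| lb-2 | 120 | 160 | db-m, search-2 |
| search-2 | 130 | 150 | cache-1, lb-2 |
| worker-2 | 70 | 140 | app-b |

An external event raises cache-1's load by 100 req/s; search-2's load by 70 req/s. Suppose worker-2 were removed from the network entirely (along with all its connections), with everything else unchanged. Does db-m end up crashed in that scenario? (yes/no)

With worker-2 removed:
Round 1 — cache-1 at 110 > 60; search-2 at 200 > 150. cache-1, search-2 crash.
  cache-1 sheds 110 req/s to db-m: 110 each.
    db-m: 80+110 = 190 > 120
  search-2 sheds 200 req/s to lb-2: 200 each.
    lb-2: 120+200 = 320 > 160
Round 2 — db-m, lb-2 crash.
  db-m sheds 190 req/s: no online neighbours, lost.
  lb-2 sheds 320 req/s: no online neighbours, lost.
No further crashes.

yes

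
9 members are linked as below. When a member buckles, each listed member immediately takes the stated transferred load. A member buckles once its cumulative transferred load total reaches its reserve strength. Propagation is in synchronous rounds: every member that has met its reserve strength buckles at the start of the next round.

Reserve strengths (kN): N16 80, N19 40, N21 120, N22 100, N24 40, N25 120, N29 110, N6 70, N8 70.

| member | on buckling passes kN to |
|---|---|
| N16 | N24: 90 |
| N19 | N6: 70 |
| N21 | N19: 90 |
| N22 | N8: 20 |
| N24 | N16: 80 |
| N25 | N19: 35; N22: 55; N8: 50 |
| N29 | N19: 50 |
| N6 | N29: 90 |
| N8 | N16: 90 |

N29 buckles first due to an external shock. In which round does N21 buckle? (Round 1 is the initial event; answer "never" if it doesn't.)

never

Round 1 — N29 buckles (initial).
  N19: +50 → 50 ≥ 40
Round 2 — N19 buckles.
  N6: +70 → 70 ≥ 70
Round 3 — N6 buckles.
No further bucklings.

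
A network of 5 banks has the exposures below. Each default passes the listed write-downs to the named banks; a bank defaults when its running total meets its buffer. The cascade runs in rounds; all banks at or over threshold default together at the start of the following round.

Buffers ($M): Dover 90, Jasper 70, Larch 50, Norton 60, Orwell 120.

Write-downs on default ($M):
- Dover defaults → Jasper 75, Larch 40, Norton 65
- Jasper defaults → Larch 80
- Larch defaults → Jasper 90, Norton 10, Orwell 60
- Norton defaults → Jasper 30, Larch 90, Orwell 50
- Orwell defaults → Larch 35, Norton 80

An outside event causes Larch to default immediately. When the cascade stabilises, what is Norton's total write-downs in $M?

Round 1 — Larch defaults (initial).
  Jasper: +90 → 90 ≥ 70
  Norton: +10 → 10 < 60
  Orwell: +60 → 60 < 120
Round 2 — Jasper defaults.
No further defaults.

10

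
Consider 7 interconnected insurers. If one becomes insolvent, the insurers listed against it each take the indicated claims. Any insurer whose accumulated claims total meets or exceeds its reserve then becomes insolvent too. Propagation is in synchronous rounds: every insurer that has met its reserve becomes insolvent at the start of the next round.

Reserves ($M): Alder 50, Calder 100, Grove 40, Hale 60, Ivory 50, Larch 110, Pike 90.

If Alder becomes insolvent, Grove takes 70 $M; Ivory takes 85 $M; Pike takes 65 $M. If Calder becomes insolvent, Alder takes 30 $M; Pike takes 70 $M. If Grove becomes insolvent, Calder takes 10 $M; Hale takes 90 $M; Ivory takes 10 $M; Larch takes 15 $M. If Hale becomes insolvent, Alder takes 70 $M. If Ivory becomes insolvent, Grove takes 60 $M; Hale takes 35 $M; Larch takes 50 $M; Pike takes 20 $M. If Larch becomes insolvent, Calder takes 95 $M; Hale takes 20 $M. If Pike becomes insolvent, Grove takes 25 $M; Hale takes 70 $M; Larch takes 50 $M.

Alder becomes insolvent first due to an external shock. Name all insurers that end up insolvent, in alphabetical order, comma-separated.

Round 1 — Alder becomes insolvent (initial).
  Grove: +70 → 70 ≥ 40
  Ivory: +85 → 85 ≥ 50
  Pike: +65 → 65 < 90
Round 2 — Grove, Ivory become insolvent.
  Calder: +10 → 10 < 100
  Hale: +90+35 → 125 ≥ 60
  Larch: +15+50 → 65 < 110
  Pike: +20 → 85 < 90
Round 3 — Hale becomes insolvent.
No further insolvencies.

Alder, Grove, Hale, Ivory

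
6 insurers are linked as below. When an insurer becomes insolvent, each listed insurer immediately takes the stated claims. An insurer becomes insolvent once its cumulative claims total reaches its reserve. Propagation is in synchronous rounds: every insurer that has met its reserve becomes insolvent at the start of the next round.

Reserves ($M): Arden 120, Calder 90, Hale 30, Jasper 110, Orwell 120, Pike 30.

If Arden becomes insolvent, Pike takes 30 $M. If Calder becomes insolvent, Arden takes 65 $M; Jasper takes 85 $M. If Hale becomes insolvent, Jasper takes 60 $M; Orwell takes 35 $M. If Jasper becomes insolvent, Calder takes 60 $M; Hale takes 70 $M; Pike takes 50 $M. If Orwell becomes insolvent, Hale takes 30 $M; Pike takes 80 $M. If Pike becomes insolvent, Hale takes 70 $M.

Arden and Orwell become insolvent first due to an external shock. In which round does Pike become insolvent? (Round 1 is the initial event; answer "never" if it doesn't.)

Round 1 — Arden, Orwell become insolvent (initial).
  Hale: +30 → 30 ≥ 30
  Pike: +30+80 → 110 ≥ 30
Round 2 — Hale, Pike become insolvent.
  Jasper: +60 → 60 < 110
No further insolvencies.

2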